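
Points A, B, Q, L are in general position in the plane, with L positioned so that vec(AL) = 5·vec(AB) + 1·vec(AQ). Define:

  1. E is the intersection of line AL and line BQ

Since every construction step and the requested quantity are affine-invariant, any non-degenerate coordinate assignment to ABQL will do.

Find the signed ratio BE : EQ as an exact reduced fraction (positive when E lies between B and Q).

BE:EQ = 1/5

Set A = (0, 0), B = (1, 0), Q = (0, 1), L = (5, 1); any affine frame gives the same invariant.
1. E is the intersection of line AL and line BQ ⇒ E = (5/6, 1/6)
E = B + t·(Q−B) with t = 1/6, so BE:EQ = t:(1−t) = 1/6:5/6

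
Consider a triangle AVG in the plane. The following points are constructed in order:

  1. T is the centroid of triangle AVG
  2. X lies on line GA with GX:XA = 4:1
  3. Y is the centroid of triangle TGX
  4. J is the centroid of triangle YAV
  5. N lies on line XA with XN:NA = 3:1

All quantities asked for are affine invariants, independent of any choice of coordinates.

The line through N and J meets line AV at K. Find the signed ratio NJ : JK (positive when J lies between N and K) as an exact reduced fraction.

NJ:JK = -65/92

Choose coordinates A = (0, 0), V = (1, 0), G = (0, 1).
1. T is the centroid of triangle AVG ⇒ T = (1/3, 1/3)
2. X lies on line GA with GX:XA = 4:1 ⇒ X = (0, 1/5)
3. Y is the centroid of triangle TGX ⇒ Y = (1/9, 23/45)
4. J is the centroid of triangle YAV ⇒ J = (10/27, 23/135)
5. N lies on line XA with XN:NA = 3:1 ⇒ N = (0, 1/20)
line NJ meets AV at K = (-2/13, 0)
J = N + t·(K−N) with t = -65/27, so NJ:JK = -65/27:92/27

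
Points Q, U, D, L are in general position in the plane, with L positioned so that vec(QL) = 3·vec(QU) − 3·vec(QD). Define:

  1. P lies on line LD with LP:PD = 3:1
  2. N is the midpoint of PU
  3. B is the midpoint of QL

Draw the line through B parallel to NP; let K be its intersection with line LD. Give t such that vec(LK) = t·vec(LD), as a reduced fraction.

t = 3/8

Choose coordinates Q = (0, 0), U = (1, 0), D = (0, 1), L = (3, -3).
1. P lies on line LD with LP:PD = 3:1 ⇒ P = (3/4, 0)
2. N is the midpoint of PU ⇒ N = (7/8, 0)
3. B is the midpoint of QL ⇒ B = (3/2, -3/2)
through B parallel to NP: direction (-1/8, 0); meets LD at K = (15/8, -3/2)
K = L + t·(D−L) with t = 3/8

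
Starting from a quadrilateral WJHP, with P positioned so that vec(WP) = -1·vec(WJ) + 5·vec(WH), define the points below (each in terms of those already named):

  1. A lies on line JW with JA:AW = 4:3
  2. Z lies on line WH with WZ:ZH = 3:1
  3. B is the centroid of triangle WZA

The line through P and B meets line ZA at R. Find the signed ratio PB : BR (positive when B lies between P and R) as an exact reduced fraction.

Choose coordinates W = (0, 0), J = (1, 0), H = (0, 1), P = (-1, 5).
1. A lies on line JW with JA:AW = 4:3 ⇒ A = (3/7, 0)
2. Z lies on line WH with WZ:ZH = 3:1 ⇒ Z = (0, 3/4)
3. B is the centroid of triangle WZA ⇒ B = (1/7, 1/4)
line PB meets ZA at R = (3/77, 15/22)
B = P + t·(R−P) with t = 11/10, so PB:BR = 11/10:-1/10

PB:BR = -11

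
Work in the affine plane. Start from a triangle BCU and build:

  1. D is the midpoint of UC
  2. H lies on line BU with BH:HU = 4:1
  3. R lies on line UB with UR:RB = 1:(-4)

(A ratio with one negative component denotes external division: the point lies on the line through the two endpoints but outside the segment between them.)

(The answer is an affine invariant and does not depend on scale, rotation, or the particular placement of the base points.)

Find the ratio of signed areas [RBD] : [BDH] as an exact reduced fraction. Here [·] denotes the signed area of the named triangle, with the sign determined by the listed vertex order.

[RBD]:[BDH] = 5/3

Set B = (0, 0), C = (1, 0), U = (0, 1); any affine frame gives the same invariant.
1. D is the midpoint of UC ⇒ D = (1/2, 1/2)
2. H lies on line BU with BH:HU = 4:1 ⇒ H = (0, 4/5)
3. R lies on line UB with UR:RB = 1:(-4) ⇒ R = (0, 4/3)
2·[RBD] = 2/3, 2·[BDH] = 2/5
[RBD]:[BDH] = 2/3:2/5 = 5/3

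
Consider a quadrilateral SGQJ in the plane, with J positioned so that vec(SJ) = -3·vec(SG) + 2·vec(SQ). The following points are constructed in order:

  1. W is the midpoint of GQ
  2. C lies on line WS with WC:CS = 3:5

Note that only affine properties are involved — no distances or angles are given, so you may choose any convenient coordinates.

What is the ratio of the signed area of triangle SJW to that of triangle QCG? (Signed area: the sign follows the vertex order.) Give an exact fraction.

Work in coordinates with S = (0, 0), G = (1, 0), Q = (0, 1), J = (-3, 2).
1. W is the midpoint of GQ ⇒ W = (1/2, 1/2)
2. C lies on line WS with WC:CS = 3:5 ⇒ C = (5/16, 5/16)
2·[SJW] = -5/2, 2·[QCG] = 3/8
[SJW]:[QCG] = -5/2:3/8 = -20/3

[SJW]:[QCG] = -20/3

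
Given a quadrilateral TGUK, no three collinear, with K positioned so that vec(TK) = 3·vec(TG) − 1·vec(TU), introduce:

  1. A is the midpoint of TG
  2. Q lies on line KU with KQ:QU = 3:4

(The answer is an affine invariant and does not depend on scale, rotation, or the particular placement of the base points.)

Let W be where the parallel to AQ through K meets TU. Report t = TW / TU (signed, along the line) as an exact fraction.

Work in coordinates with T = (0, 0), G = (1, 0), U = (0, 1), K = (3, -1).
1. A is the midpoint of TG ⇒ A = (1/2, 0)
2. Q lies on line KU with KQ:QU = 3:4 ⇒ Q = (12/7, -1/7)
through K parallel to AQ: direction (17/14, -1/7); meets TU at W = (0, -11/17)
W = T + t·(U−T) with t = -11/17

t = -11/17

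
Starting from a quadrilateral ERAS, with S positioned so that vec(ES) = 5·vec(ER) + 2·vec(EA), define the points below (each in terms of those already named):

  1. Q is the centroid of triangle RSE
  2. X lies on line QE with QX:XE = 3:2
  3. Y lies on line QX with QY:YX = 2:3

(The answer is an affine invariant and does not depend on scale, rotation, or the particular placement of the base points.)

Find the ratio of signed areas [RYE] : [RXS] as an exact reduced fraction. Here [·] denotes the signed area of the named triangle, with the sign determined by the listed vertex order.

[RYE]:[RXS] = -19/55

Work in coordinates with E = (0, 0), R = (1, 0), A = (0, 1), S = (5, 2).
1. Q is the centroid of triangle RSE ⇒ Q = (2, 2/3)
2. X lies on line QE with QX:XE = 3:2 ⇒ X = (4/5, 4/15)
3. Y lies on line QX with QY:YX = 2:3 ⇒ Y = (38/25, 38/75)
2·[RYE] = 38/75, 2·[RXS] = -22/15
[RYE]:[RXS] = 38/75:-22/15 = -19/55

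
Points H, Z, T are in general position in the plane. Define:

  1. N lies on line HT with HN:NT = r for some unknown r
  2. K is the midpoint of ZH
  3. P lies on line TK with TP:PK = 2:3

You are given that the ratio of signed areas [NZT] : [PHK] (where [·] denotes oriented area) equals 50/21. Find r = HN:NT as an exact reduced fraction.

Work in coordinates with H = (0, 0), Z = (1, 0), T = (0, 1).
1. With HN:NT = r, write λ = r/(r+1) so N = H + λ·(T−H); N is affine-linear in λ
2. K is the midpoint of ZH ⇒ K = (1/2, 0)
3. P lies on line TK with TP:PK = 2:3 ⇒ P = (1/5, 3/5)
Every point depending on N is an affine combination of N and λ-independent points, so each such coordinate is linear in λ; the λ² term in each signed area is a multiple of (T−H)×(T−H) = 0, so 2·[NZT] and 2·[PHK] are each linear in λ. Evaluating at λ=0 and λ=1:
  2·[NZT] = −λ + 1,   2·[PHK] = 3/10
So [NZT]:[PHK] = (−λ + 1) / (3/10). Setting this equal to 50/21:
  −λ + 1 = 50/21·(3/10)  ⇒  λ = 2/7
Then r = λ/(1−λ) = (2/7)/(5/7) = 2/5. Check: with r = 2/5, N = (0, 2/7) and [NZT]:[PHK] = 50/21 as required.

r = 2/5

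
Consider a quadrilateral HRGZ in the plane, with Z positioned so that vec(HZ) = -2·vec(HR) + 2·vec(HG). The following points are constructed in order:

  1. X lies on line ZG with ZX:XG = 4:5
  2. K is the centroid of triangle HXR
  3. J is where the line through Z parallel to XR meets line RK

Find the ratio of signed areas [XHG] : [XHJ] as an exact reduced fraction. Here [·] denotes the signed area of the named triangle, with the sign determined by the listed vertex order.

Assign H = (0, 0), R = (1, 0), G = (0, 1), Z = (-2, 2) — the answer is frame-independent, so this choice is without loss of generality.
1. X lies on line ZG with ZX:XG = 4:5 ⇒ X = (-10/9, 14/9)
2. K is the centroid of triangle HXR ⇒ K = (-1/27, 14/27)
3. J is where the line through Z parallel to XR meets line RK ⇒ J = (1/9, 4/9)
2·[XHG] = 10/9, 2·[XHJ] = 2/3
[XHG]:[XHJ] = 10/9:2/3 = 5/3

[XHG]:[XHJ] = 5/3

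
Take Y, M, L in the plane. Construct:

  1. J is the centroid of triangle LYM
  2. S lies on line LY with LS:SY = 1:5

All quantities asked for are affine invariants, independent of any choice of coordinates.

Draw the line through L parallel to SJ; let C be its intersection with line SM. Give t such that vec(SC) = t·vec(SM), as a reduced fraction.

Set Y = (0, 0), M = (1, 0), L = (0, 1); any affine frame gives the same invariant.
1. J is the centroid of triangle LYM ⇒ J = (1/3, 1/3)
2. S lies on line LY with LS:SY = 1:5 ⇒ S = (0, 5/6)
through L parallel to SJ: direction (1/3, -1/2); meets SM at C = (1/4, 5/8)
C = S + t·(M−S) with t = 1/4

t = 1/4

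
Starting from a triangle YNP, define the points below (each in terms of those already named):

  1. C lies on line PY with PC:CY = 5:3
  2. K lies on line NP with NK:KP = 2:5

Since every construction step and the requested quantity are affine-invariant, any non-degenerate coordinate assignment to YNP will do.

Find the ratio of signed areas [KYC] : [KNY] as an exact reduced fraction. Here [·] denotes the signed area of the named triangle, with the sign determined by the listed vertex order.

[KYC]:[KNY] = 15/16

Set Y = (0, 0), N = (1, 0), P = (0, 1); any affine frame gives the same invariant.
1. C lies on line PY with PC:CY = 5:3 ⇒ C = (0, 3/8)
2. K lies on line NP with NK:KP = 2:5 ⇒ K = (5/7, 2/7)
2·[KYC] = -15/56, 2·[KNY] = -2/7
[KYC]:[KNY] = -15/56:-2/7 = 15/16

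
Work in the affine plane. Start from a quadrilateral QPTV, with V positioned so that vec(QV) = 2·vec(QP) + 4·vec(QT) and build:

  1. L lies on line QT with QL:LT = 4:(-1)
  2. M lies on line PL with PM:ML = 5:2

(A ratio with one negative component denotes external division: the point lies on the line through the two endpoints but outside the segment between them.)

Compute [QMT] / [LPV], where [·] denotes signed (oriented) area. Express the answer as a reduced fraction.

Assign Q = (0, 0), P = (1, 0), T = (0, 1), V = (2, 4) — the answer is frame-independent, so this choice is without loss of generality.
1. L lies on line QT with QL:LT = 4:(-1) ⇒ L = (0, 4/3)
2. M lies on line PL with PM:ML = 5:2 ⇒ M = (2/7, 20/21)
2·[QMT] = 2/7, 2·[LPV] = 16/3
[QMT]:[LPV] = 2/7:16/3 = 3/56

[QMT]:[LPV] = 3/56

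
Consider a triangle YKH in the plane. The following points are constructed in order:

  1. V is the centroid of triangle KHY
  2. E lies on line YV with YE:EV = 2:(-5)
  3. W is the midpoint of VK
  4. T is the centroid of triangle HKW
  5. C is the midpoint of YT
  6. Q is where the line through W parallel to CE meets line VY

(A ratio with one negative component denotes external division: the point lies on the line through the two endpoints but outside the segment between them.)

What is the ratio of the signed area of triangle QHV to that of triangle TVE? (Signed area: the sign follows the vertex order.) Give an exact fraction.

Set Y = (0, 0), K = (1, 0), H = (0, 1); any affine frame gives the same invariant.
1. V is the centroid of triangle KHY ⇒ V = (1/3, 1/3)
2. E lies on line YV with YE:EV = 2:(-5) ⇒ E = (-2/9, -2/9)
3. W is the midpoint of VK ⇒ W = (2/3, 1/6)
4. T is the centroid of triangle HKW ⇒ T = (5/9, 7/18)
5. C is the midpoint of YT ⇒ C = (5/18, 7/36)
6. Q is where the line through W parallel to CE meets line VY ⇒ Q = (-7/3, -7/3)
2·[QHV] = -8/3, 2·[TVE] = 5/54
[QHV]:[TVE] = -8/3:5/54 = -144/5

[QHV]:[TVE] = -144/5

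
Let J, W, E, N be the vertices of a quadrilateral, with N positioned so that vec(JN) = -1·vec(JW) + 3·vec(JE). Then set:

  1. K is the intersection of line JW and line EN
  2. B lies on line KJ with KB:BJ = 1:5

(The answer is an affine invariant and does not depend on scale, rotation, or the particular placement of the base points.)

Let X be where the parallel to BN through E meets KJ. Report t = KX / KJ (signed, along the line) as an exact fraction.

t = 1/18

Assign J = (0, 0), W = (1, 0), E = (0, 1), N = (-1, 3) — the answer is frame-independent, so this choice is without loss of generality.
1. K is the intersection of line JW and line EN ⇒ K = (1/2, 0)
2. B lies on line KJ with KB:BJ = 1:5 ⇒ B = (5/12, 0)
through E parallel to BN: direction (-17/12, 3); meets KJ at X = (17/36, 0)
X = K + t·(J−K) with t = 1/18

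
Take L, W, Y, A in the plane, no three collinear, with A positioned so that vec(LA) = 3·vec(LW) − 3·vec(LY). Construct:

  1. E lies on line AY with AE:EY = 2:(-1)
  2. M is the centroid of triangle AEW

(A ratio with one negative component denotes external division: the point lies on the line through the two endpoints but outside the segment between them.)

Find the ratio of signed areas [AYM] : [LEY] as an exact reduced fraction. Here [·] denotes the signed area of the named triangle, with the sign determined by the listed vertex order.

[AYM]:[LEY] = 1/9

Set L = (0, 0), W = (1, 0), Y = (0, 1), A = (3, -3); any affine frame gives the same invariant.
1. E lies on line AY with AE:EY = 2:(-1) ⇒ E = (-3, 5)
2. M is the centroid of triangle AEW ⇒ M = (1/3, 2/3)
2·[AYM] = -1/3, 2·[LEY] = -3
[AYM]:[LEY] = -1/3:-3 = 1/9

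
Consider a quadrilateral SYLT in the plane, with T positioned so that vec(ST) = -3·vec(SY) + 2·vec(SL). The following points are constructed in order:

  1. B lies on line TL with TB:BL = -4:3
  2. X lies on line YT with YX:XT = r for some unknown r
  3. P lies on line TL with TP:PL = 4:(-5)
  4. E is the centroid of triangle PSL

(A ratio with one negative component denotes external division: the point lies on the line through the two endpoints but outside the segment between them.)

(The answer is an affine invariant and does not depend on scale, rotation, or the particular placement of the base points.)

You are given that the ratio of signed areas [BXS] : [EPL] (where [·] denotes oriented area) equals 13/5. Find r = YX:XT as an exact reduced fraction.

r = -3/5

Assign S = (0, 0), Y = (1, 0), L = (0, 1), T = (-3, 2) — the answer is frame-independent, so this choice is without loss of generality.
1. B lies on line TL with TB:BL = -4:3 ⇒ B = (9, -2)
2. With YX:XT = r, write λ = r/(r+1) so X = Y + λ·(T−Y); X is affine-linear in λ
3. P lies on line TL with TP:PL = 4:(-5) ⇒ P = (-15, 6)
4. E is the centroid of triangle PSL ⇒ E = (-5, 7/3)
Every point depending on X is an affine combination of X and λ-independent points, so each such coordinate is linear in λ; the λ² term in each signed area is a multiple of (T−Y)×(T−Y) = 0, so 2·[BXS] and 2·[EPL] are each linear in λ. Evaluating at λ=0 and λ=1:
  2·[BXS] = 10·λ + 2,   2·[EPL] = -5
So [BXS]:[EPL] = (10·λ + 2) / (-5). Setting this equal to 13/5:
  10·λ + 2 = 13/5·(-5)  ⇒  λ = -3/2
Then r = λ/(1−λ) = (-3/2)/(5/2) = -3/5. Check: with r = -3/5, X = (7, -3) and [BXS]:[EPL] = 13/5 as required.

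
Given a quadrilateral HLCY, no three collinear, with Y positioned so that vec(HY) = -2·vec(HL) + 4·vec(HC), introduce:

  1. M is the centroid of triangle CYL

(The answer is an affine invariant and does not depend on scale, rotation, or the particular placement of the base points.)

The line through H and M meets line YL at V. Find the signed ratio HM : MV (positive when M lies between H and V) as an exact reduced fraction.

HM:MV = 11

Assign H = (0, 0), L = (1, 0), C = (0, 1), Y = (-2, 4) — the answer is frame-independent, so this choice is without loss of generality.
1. M is the centroid of triangle CYL ⇒ M = (-1/3, 5/3)
line HM meets YL at V = (-4/11, 20/11)
M = H + t·(V−H) with t = 11/12, so HM:MV = 11/12:1/12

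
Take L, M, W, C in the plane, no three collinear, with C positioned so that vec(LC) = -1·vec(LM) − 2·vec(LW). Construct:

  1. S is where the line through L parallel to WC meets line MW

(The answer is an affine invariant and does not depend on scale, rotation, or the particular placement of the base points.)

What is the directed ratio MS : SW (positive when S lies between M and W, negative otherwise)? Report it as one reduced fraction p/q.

MS:SW = 3

Assign L = (0, 0), M = (1, 0), W = (0, 1), C = (-1, -2) — the answer is frame-independent, so this choice is without loss of generality.
1. S is where the line through L parallel to WC meets line MW ⇒ S = (1/4, 3/4)
S = M + t·(W−M) with t = 3/4, so MS:SW = t:(1−t) = 3/4:1/4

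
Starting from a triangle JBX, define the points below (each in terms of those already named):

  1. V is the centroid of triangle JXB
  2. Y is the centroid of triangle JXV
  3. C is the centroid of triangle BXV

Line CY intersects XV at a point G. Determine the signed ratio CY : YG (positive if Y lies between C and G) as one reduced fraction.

CY:YG = -2

Assign J = (0, 0), B = (1, 0), X = (0, 1) — the answer is frame-independent, so this choice is without loss of generality.
1. V is the centroid of triangle JXB ⇒ V = (1/3, 1/3)
2. Y is the centroid of triangle JXV ⇒ Y = (1/9, 4/9)
3. C is the centroid of triangle BXV ⇒ C = (4/9, 4/9)
line CY meets XV at G = (5/18, 4/9)
Y = C + t·(G−C) with t = 2, so CY:YG = 2:-1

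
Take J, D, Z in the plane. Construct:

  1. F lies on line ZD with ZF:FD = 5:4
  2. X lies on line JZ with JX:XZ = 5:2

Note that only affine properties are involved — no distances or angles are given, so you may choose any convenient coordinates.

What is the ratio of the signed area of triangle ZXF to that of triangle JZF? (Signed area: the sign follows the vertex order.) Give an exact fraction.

[ZXF]:[JZF] = -2/7

Set J = (0, 0), D = (1, 0), Z = (0, 1); any affine frame gives the same invariant.
1. F lies on line ZD with ZF:FD = 5:4 ⇒ F = (5/9, 4/9)
2. X lies on line JZ with JX:XZ = 5:2 ⇒ X = (0, 5/7)
2·[ZXF] = 10/63, 2·[JZF] = -5/9
[ZXF]:[JZF] = 10/63:-5/9 = -2/7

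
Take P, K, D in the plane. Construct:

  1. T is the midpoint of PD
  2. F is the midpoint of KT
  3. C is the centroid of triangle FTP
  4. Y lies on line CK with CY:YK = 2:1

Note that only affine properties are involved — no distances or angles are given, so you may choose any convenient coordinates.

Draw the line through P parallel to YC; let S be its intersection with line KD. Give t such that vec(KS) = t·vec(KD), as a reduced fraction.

t = -3/7

Set P = (0, 0), K = (1, 0), D = (0, 1); any affine frame gives the same invariant.
1. T is the midpoint of PD ⇒ T = (0, 1/2)
2. F is the midpoint of KT ⇒ F = (1/2, 1/4)
3. C is the centroid of triangle FTP ⇒ C = (1/6, 1/4)
4. Y lies on line CK with CY:YK = 2:1 ⇒ Y = (13/18, 1/12)
through P parallel to YC: direction (-5/9, 1/6); meets KD at S = (10/7, -3/7)
S = K + t·(D−K) with t = -3/7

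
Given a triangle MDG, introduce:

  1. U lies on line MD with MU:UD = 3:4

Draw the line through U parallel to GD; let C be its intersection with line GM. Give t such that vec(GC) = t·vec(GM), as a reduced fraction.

t = 4/7

Assign M = (0, 0), D = (1, 0), G = (0, 1) — the answer is frame-independent, so this choice is without loss of generality.
1. U lies on line MD with MU:UD = 3:4 ⇒ U = (3/7, 0)
through U parallel to GD: direction (1, -1); meets GM at C = (0, 3/7)
C = G + t·(M−G) with t = 4/7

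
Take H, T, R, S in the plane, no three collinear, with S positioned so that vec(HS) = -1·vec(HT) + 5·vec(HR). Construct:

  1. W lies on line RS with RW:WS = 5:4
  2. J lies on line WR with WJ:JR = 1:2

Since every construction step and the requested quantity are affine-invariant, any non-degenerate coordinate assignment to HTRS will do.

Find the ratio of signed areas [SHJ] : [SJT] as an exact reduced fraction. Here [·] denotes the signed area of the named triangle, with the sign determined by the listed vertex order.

[SHJ]:[SJT] = 1/3

Choose coordinates H = (0, 0), T = (1, 0), R = (0, 1), S = (-1, 5).
1. W lies on line RS with RW:WS = 5:4 ⇒ W = (-5/9, 29/9)
2. J lies on line WR with WJ:JR = 1:2 ⇒ J = (-10/27, 67/27)
2·[SHJ] = 17/27, 2·[SJT] = 17/9
[SHJ]:[SJT] = 17/27:17/9 = 1/3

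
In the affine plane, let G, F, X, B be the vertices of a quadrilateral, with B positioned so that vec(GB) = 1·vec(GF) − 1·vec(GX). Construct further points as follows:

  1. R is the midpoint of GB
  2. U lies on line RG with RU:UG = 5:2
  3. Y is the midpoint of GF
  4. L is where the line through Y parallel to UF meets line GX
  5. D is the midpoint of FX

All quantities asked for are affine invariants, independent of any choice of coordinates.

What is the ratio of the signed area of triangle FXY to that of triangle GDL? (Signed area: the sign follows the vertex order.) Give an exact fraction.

[FXY]:[GDL] = -12

Set G = (0, 0), F = (1, 0), X = (0, 1), B = (1, -1); any affine frame gives the same invariant.
1. R is the midpoint of GB ⇒ R = (1/2, -1/2)
2. U lies on line RG with RU:UG = 5:2 ⇒ U = (1/7, -1/7)
3. Y is the midpoint of GF ⇒ Y = (1/2, 0)
4. L is where the line through Y parallel to UF meets line GX ⇒ L = (0, -1/12)
5. D is the midpoint of FX ⇒ D = (1/2, 1/2)
2·[FXY] = 1/2, 2·[GDL] = -1/24
[FXY]:[GDL] = 1/2:-1/24 = -12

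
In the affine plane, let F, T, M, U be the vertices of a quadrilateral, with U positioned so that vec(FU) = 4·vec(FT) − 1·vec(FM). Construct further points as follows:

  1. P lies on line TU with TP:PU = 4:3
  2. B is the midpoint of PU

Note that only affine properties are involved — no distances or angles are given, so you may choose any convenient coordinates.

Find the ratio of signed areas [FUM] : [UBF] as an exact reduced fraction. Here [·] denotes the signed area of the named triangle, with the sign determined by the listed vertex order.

[FUM]:[UBF] = 56/3

Work in coordinates with F = (0, 0), T = (1, 0), M = (0, 1), U = (4, -1).
1. P lies on line TU with TP:PU = 4:3 ⇒ P = (19/7, -4/7)
2. B is the midpoint of PU ⇒ B = (47/14, -11/14)
2·[FUM] = 4, 2·[UBF] = 3/14
[FUM]:[UBF] = 4:3/14 = 56/3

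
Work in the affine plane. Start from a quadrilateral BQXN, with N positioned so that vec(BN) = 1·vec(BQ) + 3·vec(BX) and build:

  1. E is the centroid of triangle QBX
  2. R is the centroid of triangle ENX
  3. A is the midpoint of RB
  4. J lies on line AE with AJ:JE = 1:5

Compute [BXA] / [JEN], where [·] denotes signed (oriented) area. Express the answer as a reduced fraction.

[BXA]:[JEN] = -12/25

Work in coordinates with B = (0, 0), Q = (1, 0), X = (0, 1), N = (1, 3).
1. E is the centroid of triangle QBX ⇒ E = (1/3, 1/3)
2. R is the centroid of triangle ENX ⇒ R = (4/9, 13/9)
3. A is the midpoint of RB ⇒ A = (2/9, 13/18)
4. J lies on line AE with AJ:JE = 1:5 ⇒ J = (13/54, 71/108)
2·[BXA] = -2/9, 2·[JEN] = 25/54
[BXA]:[JEN] = -2/9:25/54 = -12/25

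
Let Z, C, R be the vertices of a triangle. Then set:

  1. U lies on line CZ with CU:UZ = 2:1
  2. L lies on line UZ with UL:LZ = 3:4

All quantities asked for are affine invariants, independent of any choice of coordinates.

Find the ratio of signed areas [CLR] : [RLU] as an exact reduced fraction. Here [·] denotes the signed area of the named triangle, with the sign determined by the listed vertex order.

[CLR]:[RLU] = -17/3

Assign Z = (0, 0), C = (1, 0), R = (0, 1) — the answer is frame-independent, so this choice is without loss of generality.
1. U lies on line CZ with CU:UZ = 2:1 ⇒ U = (1/3, 0)
2. L lies on line UZ with UL:LZ = 3:4 ⇒ L = (4/21, 0)
2·[CLR] = -17/21, 2·[RLU] = 1/7
[CLR]:[RLU] = -17/21:1/7 = -17/3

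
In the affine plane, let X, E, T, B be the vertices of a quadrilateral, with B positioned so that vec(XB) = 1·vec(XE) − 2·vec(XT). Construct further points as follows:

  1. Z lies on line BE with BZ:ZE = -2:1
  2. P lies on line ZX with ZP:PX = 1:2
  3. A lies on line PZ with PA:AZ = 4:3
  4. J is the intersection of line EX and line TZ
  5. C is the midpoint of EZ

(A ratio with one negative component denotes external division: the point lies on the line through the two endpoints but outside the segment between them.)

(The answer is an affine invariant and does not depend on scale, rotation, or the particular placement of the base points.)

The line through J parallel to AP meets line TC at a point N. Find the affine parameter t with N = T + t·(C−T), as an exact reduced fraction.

Choose coordinates X = (0, 0), E = (1, 0), T = (0, 1), B = (1, -2).
1. Z lies on line BE with BZ:ZE = -2:1 ⇒ Z = (1, 2)
2. P lies on line ZX with ZP:PX = 1:2 ⇒ P = (2/3, 4/3)
3. A lies on line PZ with PA:AZ = 4:3 ⇒ A = (6/7, 12/7)
4. J is the intersection of line EX and line TZ ⇒ J = (-1, 0)
5. C is the midpoint of EZ ⇒ C = (1, 1)
through J parallel to AP: direction (-4/21, -8/21); meets TC at N = (-1/2, 1)
N = T + t·(C−T) with t = -1/2

t = -1/2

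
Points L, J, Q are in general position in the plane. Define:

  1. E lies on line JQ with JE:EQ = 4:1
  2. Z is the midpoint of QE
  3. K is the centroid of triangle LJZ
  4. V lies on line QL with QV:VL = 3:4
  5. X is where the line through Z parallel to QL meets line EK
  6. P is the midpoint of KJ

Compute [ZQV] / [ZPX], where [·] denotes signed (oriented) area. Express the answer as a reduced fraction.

[ZQV]:[ZPX] = 18/49

Set L = (0, 0), J = (1, 0), Q = (0, 1); any affine frame gives the same invariant.
1. E lies on line JQ with JE:EQ = 4:1 ⇒ E = (1/5, 4/5)
2. Z is the midpoint of QE ⇒ Z = (1/10, 9/10)
3. K is the centroid of triangle LJZ ⇒ K = (11/30, 3/10)
4. V lies on line QL with QV:VL = 3:4 ⇒ V = (0, 4/7)
5. X is where the line through Z parallel to QL meets line EK ⇒ X = (1/10, 11/10)
6. P is the midpoint of KJ ⇒ P = (41/60, 3/20)
2·[ZQV] = 3/70, 2·[ZPX] = 7/60
[ZQV]:[ZPX] = 3/70:7/60 = 18/49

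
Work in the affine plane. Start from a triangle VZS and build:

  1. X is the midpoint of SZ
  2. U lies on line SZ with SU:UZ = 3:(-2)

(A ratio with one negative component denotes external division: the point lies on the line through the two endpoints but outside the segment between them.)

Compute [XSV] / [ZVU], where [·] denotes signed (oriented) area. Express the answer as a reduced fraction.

[XSV]:[ZVU] = 1/4

Choose coordinates V = (0, 0), Z = (1, 0), S = (0, 1).
1. X is the midpoint of SZ ⇒ X = (1/2, 1/2)
2. U lies on line SZ with SU:UZ = 3:(-2) ⇒ U = (3, -2)
2·[XSV] = 1/2, 2·[ZVU] = 2
[XSV]:[ZVU] = 1/2:2 = 1/4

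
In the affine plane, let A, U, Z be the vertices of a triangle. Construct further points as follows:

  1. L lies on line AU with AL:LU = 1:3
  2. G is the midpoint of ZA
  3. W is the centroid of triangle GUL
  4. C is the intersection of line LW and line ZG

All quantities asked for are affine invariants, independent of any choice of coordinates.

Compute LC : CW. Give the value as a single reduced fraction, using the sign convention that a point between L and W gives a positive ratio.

Choose coordinates A = (0, 0), U = (1, 0), Z = (0, 1).
1. L lies on line AU with AL:LU = 1:3 ⇒ L = (1/4, 0)
2. G is the midpoint of ZA ⇒ G = (0, 1/2)
3. W is the centroid of triangle GUL ⇒ W = (5/12, 1/6)
4. C is the intersection of line LW and line ZG ⇒ C = (0, -1/4)
C = L + t·(W−L) with t = -3/2, so LC:CW = t:(1−t) = -3/2:5/2

LC:CW = -3/5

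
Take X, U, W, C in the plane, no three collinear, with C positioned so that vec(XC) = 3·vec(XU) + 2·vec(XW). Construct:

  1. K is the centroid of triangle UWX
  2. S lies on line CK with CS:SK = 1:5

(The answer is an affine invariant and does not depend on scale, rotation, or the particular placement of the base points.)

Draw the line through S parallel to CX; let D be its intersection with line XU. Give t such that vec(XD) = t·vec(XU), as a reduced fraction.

t = -1/36

Set X = (0, 0), U = (1, 0), W = (0, 1), C = (3, 2); any affine frame gives the same invariant.
1. K is the centroid of triangle UWX ⇒ K = (1/3, 1/3)
2. S lies on line CK with CS:SK = 1:5 ⇒ S = (23/9, 31/18)
through S parallel to CX: direction (-3, -2); meets XU at D = (-1/36, 0)
D = X + t·(U−X) with t = -1/36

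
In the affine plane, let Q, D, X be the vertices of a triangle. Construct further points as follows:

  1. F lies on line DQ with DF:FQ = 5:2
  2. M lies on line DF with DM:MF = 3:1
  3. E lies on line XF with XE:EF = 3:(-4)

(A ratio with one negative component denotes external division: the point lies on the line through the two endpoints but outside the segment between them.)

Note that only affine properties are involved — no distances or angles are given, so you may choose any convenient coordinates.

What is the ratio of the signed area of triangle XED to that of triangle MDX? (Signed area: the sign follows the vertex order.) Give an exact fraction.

[XED]:[MDX] = -4

Choose coordinates Q = (0, 0), D = (1, 0), X = (0, 1).
1. F lies on line DQ with DF:FQ = 5:2 ⇒ F = (2/7, 0)
2. M lies on line DF with DM:MF = 3:1 ⇒ M = (13/28, 0)
3. E lies on line XF with XE:EF = 3:(-4) ⇒ E = (-6/7, 4)
2·[XED] = -15/7, 2·[MDX] = 15/28
[XED]:[MDX] = -15/7:15/28 = -4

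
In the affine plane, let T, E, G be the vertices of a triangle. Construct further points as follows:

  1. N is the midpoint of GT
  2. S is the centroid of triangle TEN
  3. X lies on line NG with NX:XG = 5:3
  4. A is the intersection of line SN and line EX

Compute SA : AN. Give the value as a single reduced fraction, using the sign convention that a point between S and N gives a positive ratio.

Work in coordinates with T = (0, 0), E = (1, 0), G = (0, 1).
1. N is the midpoint of GT ⇒ N = (0, 1/2)
2. S is the centroid of triangle TEN ⇒ S = (1/3, 1/6)
3. X lies on line NG with NX:XG = 5:3 ⇒ X = (0, 13/16)
4. A is the intersection of line SN and line EX ⇒ A = (-5/3, 13/6)
A = S + t·(N−S) with t = 6, so SA:AN = t:(1−t) = 6:-5

SA:AN = -6/5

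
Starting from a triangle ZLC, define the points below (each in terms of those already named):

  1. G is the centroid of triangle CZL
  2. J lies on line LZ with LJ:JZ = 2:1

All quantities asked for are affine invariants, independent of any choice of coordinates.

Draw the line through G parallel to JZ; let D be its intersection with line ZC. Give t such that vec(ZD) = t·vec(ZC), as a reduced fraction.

Choose coordinates Z = (0, 0), L = (1, 0), C = (0, 1).
1. G is the centroid of triangle CZL ⇒ G = (1/3, 1/3)
2. J lies on line LZ with LJ:JZ = 2:1 ⇒ J = (1/3, 0)
through G parallel to JZ: direction (-1/3, 0); meets ZC at D = (0, 1/3)
D = Z + t·(C−Z) with t = 1/3

t = 1/3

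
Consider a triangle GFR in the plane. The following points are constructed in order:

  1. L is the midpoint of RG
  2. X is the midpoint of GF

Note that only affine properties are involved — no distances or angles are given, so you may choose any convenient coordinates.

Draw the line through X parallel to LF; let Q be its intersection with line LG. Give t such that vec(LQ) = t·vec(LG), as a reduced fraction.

t = 1/2

Work in coordinates with G = (0, 0), F = (1, 0), R = (0, 1).
1. L is the midpoint of RG ⇒ L = (0, 1/2)
2. X is the midpoint of GF ⇒ X = (1/2, 0)
through X parallel to LF: direction (1, -1/2); meets LG at Q = (0, 1/4)
Q = L + t·(G−L) with t = 1/2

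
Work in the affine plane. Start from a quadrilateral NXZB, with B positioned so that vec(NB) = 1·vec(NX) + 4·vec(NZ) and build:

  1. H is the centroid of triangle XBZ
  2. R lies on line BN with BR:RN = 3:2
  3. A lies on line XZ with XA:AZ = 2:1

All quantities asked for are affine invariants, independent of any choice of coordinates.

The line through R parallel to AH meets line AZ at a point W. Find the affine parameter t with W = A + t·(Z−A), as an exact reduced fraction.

Choose coordinates N = (0, 0), X = (1, 0), Z = (0, 1), B = (1, 4).
1. H is the centroid of triangle XBZ ⇒ H = (2/3, 5/3)
2. R lies on line BN with BR:RN = 3:2 ⇒ R = (2/5, 8/5)
3. A lies on line XZ with XA:AZ = 2:1 ⇒ A = (1/3, 2/3)
through R parallel to AH: direction (1/3, 1); meets AZ at W = (3/20, 17/20)
W = A + t·(Z−A) with t = 11/20

t = 11/20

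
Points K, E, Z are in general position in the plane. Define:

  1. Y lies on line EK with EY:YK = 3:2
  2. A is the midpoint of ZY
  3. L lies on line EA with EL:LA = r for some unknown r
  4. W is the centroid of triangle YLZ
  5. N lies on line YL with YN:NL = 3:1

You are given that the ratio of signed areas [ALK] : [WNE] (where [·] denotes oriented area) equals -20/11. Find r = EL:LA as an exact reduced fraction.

r = 3

Assign K = (0, 0), E = (1, 0), Z = (0, 1) — the answer is frame-independent, so this choice is without loss of generality.
1. Y lies on line EK with EY:YK = 3:2 ⇒ Y = (2/5, 0)
2. A is the midpoint of ZY ⇒ A = (1/5, 1/2)
3. With EL:LA = r, write λ = r/(r+1) so L = E + λ·(A−E); L is affine-linear in λ
4. W is the centroid of triangle YLZ ⇒ W is an affine combination of earlier points and hence also affine-linear in λ
5. N lies on line YL with YN:NL = 3:1 ⇒ N is an affine combination of earlier points and hence also affine-linear in λ
Every point depending on L is an affine combination of L and λ-independent points, so each such coordinate is linear in λ; the λ² term in each signed area is a multiple of (A−E)×(A−E) = 0, so 2·[ALK] and 2·[WNE] are each linear in λ. Evaluating at λ=0 and λ=1:
  2·[ALK] = 1/2·λ − 1/2,   2·[WNE] = 1/40·λ + 1/20
So [ALK]:[WNE] = (1/2·λ − 1/2) / (1/40·λ + 1/20). Setting this equal to -20/11:
  1/2·λ − 1/2 = -20/11·(1/40·λ + 1/20)  ⇒  λ = 3/4
Then r = λ/(1−λ) = (3/4)/(1/4) = 3. Check: with r = 3, L = (2/5, 3/8) and [ALK]:[WNE] = -20/11 as required.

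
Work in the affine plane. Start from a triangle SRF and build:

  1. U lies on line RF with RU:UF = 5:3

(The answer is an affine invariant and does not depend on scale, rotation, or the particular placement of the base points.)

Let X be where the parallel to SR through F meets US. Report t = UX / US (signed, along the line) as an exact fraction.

Set S = (0, 0), R = (1, 0), F = (0, 1); any affine frame gives the same invariant.
1. U lies on line RF with RU:UF = 5:3 ⇒ U = (3/8, 5/8)
through F parallel to SR: direction (1, 0); meets US at X = (3/5, 1)
X = U + t·(S−U) with t = -3/5

t = -3/5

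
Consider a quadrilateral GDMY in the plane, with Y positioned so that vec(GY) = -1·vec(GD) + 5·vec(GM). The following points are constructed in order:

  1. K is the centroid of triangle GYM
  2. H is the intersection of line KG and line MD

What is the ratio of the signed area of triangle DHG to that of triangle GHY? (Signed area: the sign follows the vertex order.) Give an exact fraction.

Assign G = (0, 0), D = (1, 0), M = (0, 1), Y = (-1, 5) — the answer is frame-independent, so this choice is without loss of generality.
1. K is the centroid of triangle GYM ⇒ K = (-1/3, 2)
2. H is the intersection of line KG and line MD ⇒ H = (-1/5, 6/5)
2·[DHG] = 6/5, 2·[GHY] = 1/5
[DHG]:[GHY] = 6/5:1/5 = 6

[DHG]:[GHY] = 6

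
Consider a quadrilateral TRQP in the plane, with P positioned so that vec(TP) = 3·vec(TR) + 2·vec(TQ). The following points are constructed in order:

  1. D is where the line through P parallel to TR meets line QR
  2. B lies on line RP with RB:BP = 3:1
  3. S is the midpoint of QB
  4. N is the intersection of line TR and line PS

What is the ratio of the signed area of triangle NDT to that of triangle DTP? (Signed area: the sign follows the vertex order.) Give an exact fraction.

[NDT]:[DTP] = -5/12

Work in coordinates with T = (0, 0), R = (1, 0), Q = (0, 1), P = (3, 2).
1. D is where the line through P parallel to TR meets line QR ⇒ D = (-1, 2)
2. B lies on line RP with RB:BP = 3:1 ⇒ B = (5/2, 3/2)
3. S is the midpoint of QB ⇒ S = (5/4, 5/4)
4. N is the intersection of line TR and line PS ⇒ N = (-5/3, 0)
2·[NDT] = -10/3, 2·[DTP] = 8
[NDT]:[DTP] = -10/3:8 = -5/12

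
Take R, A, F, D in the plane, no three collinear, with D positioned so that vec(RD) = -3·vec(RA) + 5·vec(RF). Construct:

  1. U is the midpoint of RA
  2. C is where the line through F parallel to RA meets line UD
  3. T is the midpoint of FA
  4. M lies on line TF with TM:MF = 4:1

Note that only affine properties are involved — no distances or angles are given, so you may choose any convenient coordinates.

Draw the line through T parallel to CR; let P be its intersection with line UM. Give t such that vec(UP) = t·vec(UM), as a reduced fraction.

Assign R = (0, 0), A = (1, 0), F = (0, 1), D = (-3, 5) — the answer is frame-independent, so this choice is without loss of generality.
1. U is the midpoint of RA ⇒ U = (1/2, 0)
2. C is where the line through F parallel to RA meets line UD ⇒ C = (-1/5, 1)
3. T is the midpoint of FA ⇒ T = (1/2, 1/2)
4. M lies on line TF with TM:MF = 4:1 ⇒ M = (1/10, 9/10)
through T parallel to CR: direction (1/5, -1); meets UM at P = (15/22, -9/22)
P = U + t·(M−U) with t = -5/11

t = -5/11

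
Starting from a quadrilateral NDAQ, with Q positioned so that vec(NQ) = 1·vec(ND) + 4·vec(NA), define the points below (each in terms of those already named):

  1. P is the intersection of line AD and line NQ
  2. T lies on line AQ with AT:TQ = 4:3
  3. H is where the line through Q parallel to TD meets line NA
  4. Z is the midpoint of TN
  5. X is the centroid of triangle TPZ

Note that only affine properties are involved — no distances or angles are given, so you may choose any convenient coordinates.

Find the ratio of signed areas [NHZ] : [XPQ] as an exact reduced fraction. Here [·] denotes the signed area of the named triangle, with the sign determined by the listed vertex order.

[NHZ]:[XPQ] = -155/9

Work in coordinates with N = (0, 0), D = (1, 0), A = (0, 1), Q = (1, 4).
1. P is the intersection of line AD and line NQ ⇒ P = (1/5, 4/5)
2. T lies on line AQ with AT:TQ = 4:3 ⇒ T = (4/7, 19/7)
3. H is where the line through Q parallel to TD meets line NA ⇒ H = (0, 31/3)
4. Z is the midpoint of TN ⇒ Z = (2/7, 19/14)
5. X is the centroid of triangle TPZ ⇒ X = (37/105, 341/210)
2·[NHZ] = -62/21, 2·[XPQ] = 6/35
[NHZ]:[XPQ] = -62/21:6/35 = -155/9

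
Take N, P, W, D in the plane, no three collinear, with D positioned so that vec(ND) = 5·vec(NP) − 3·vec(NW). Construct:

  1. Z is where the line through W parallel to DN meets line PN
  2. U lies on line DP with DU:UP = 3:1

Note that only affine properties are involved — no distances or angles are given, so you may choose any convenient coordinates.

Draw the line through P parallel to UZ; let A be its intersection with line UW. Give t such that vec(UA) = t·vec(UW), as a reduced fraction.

t = 6/11

Set N = (0, 0), P = (1, 0), W = (0, 1), D = (5, -3); any affine frame gives the same invariant.
1. Z is where the line through W parallel to DN meets line PN ⇒ Z = (5/3, 0)
2. U lies on line DP with DU:UP = 3:1 ⇒ U = (2, -3/4)
through P parallel to UZ: direction (-1/3, 3/4); meets UW at A = (10/11, 9/44)
A = U + t·(W−U) with t = 6/11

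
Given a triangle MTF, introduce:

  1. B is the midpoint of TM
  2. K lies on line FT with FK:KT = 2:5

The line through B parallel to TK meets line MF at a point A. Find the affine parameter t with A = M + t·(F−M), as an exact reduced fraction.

Assign M = (0, 0), T = (1, 0), F = (0, 1) — the answer is frame-independent, so this choice is without loss of generality.
1. B is the midpoint of TM ⇒ B = (1/2, 0)
2. K lies on line FT with FK:KT = 2:5 ⇒ K = (2/7, 5/7)
through B parallel to TK: direction (-5/7, 5/7); meets MF at A = (0, 1/2)
A = M + t·(F−M) with t = 1/2

t = 1/2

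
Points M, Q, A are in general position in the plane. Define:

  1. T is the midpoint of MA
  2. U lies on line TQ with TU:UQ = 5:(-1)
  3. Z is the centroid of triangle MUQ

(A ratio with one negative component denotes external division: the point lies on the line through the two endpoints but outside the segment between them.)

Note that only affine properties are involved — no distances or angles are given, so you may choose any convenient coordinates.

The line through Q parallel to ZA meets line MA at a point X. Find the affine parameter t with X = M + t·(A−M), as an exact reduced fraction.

Choose coordinates M = (0, 0), Q = (1, 0), A = (0, 1).
1. T is the midpoint of MA ⇒ T = (0, 1/2)
2. U lies on line TQ with TU:UQ = 5:(-1) ⇒ U = (5/4, -1/8)
3. Z is the centroid of triangle MUQ ⇒ Z = (3/4, -1/24)
through Q parallel to ZA: direction (-3/4, 25/24); meets MA at X = (0, 25/18)
X = M + t·(A−M) with t = 25/18

t = 25/18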